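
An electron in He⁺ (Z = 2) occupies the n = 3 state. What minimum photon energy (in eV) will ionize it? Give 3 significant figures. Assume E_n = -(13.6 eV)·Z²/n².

6.04 eV

E_n = −13.6 Z²/n² = −54.40/n² eV for Z = 2.
E_3 = −54.40/9 = −6.04 eV, so ionization (to E = 0) requires 6.04 eV.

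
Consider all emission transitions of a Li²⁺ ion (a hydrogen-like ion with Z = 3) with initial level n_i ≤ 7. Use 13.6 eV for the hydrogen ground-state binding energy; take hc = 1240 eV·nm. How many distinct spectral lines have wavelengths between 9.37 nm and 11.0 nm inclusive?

4

Enumerate all n_i → n_f pairs with 1 ≤ n_f < n_i ≤ 7 and compute λ = 1240 / [13.6·9·(1/n_f² − 1/n_i²)].
Lines falling in [9.37, 11.0] nm: 7→1 (10.34 nm), 6→1 (10.42 nm), 5→1 (10.55 nm), 4→1 (10.81 nm).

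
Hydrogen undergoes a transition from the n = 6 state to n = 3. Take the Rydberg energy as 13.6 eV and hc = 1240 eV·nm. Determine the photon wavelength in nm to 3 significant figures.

1090 nm

ΔE = 13.60 × (1/3² − 1/6²) = 13.60 × 0.08333 = 1.133 eV.
λ = hc/ΔE = 1240 / 1.133 = 1090 nm.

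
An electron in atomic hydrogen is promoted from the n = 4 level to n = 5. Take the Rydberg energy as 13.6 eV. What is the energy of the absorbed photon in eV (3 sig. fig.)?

E_5 = −13.60/25 = −0.5440 eV and E_4 = −13.60/16 = −0.8500 eV.
The photon energy is |E_5 − E_4| = 0.306 eV.

0.306 eV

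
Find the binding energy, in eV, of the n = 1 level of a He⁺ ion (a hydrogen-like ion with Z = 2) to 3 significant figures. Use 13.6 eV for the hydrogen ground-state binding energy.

54.4 eV

E_n = −13.6 Z²/n² = −54.40/n² eV for Z = 2.
E_1 = −54.40/1 = −54.4 eV, so ionization (to E = 0) requires 54.4 eV.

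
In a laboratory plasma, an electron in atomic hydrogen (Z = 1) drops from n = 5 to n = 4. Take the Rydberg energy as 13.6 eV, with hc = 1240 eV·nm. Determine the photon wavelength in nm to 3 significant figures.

ΔE = 13.60 × (1/4² − 1/5²) = 13.60 × 0.02250 = 0.3060 eV.
λ = hc/ΔE = 1240 / 0.3060 = 4050 nm.

4050 nm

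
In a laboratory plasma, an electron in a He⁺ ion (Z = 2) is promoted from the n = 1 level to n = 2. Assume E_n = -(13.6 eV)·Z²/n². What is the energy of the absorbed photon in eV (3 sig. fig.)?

40.8 eV

The Bohr energies scale as Z², so for Z = 2: E_n = −54.40/n² eV.
E_2 = −54.40/4 = −13.60 eV and E_1 = −54.40/1 = −54.40 eV.
The photon energy is |E_2 − E_1| = 40.8 eV.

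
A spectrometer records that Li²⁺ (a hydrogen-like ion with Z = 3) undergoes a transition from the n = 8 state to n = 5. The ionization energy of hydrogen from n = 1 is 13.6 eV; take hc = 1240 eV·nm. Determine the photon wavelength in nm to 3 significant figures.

416 nm

For Z = 3 the level energies scale as Z², so the effective Rydberg energy is 13.6 × 9 = 122.4 eV.
ΔE = 122.4 × (1/5² − 1/8²) = 122.4 × 0.02438 = 2.984 eV.
λ = hc/ΔE = 1240 / 2.984 = 416 nm.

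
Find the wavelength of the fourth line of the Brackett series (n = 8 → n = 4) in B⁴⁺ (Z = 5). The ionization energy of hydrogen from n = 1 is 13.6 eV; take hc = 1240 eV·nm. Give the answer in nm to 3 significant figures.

77.8 nm

The Brackett series terminates on n_f = 4; the fourth line has n_i = 4+4 = 8.
ΔE = 340.0 × (1/4² − 1/8²) = 15.94 eV.
λ = 1240 / 15.94 = 77.8 nm.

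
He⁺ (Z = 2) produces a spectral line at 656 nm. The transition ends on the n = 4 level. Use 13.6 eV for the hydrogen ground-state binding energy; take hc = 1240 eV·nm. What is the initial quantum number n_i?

n_i = 6

The photon energy is ΔE = hc/λ = 1240 / 656 = 1.890 eV.
With Z = 2, ΔE = 54.40 × (1/n_f² − 1/n_i²), so 1/n_f² − 1/n_i² = 0.03475.
With n_f = 4: 1/n_i² = 1/16 − 0.03475 = 0.02775, so n_i ≈ 6.00.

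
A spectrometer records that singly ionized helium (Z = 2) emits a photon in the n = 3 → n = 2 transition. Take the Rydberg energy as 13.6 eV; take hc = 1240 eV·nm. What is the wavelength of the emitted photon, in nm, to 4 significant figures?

164.1 nm

For Z = 2 the level energies scale as Z², so the effective Rydberg energy is 13.6 × 4 = 54.40 eV.
ΔE = 54.40 × (1/2² − 1/3²) = 54.40 × 0.1389 = 7.556 eV.
λ = hc/ΔE = 1240 / 7.556 = 164.1 nm.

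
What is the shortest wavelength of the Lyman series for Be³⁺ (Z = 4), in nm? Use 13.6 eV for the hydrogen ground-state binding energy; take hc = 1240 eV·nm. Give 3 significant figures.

The Lyman series has lower level n_f = 1; the series limit corresponds to n_i → ∞.
ΔE_max = 13.6 × 16 / 1² = 217.6 eV.
λ_min = 1240 / 217.6 = 5.70 nm.

5.70 nm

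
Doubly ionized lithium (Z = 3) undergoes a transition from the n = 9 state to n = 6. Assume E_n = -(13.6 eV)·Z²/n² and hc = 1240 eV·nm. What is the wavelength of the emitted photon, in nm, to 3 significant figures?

656 nm

For Z = 3 the level energies scale as Z², so the effective Rydberg energy is 13.6 × 9 = 122.4 eV.
ΔE = 122.4 × (1/6² − 1/9²) = 122.4 × 0.01543 = 1.889 eV.
λ = hc/ΔE = 1240 / 1.889 = 656 nm.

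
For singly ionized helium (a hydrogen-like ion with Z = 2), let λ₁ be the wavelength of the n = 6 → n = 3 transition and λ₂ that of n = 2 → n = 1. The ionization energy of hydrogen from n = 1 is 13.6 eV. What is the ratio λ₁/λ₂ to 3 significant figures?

9.00

λ ∝ 1/ΔE ∝ 1/(1/n_f² − 1/n_i²), and the Z² and hc factors cancel in the ratio.
λ₁/λ₂ = (1/1² − 1/2²)/(1/3² − 1/6²) = 0.7500/0.08333 = 9.00.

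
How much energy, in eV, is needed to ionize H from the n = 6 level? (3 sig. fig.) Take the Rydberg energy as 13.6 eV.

0.378 eV

E_6 = −13.60/36 = −0.378 eV, so ionization (to E = 0) requires 0.378 eV.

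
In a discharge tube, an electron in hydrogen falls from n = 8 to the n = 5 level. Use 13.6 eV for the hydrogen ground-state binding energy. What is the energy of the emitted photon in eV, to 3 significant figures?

0.332 eV

E_8 = −13.60/64 = −0.2125 eV and E_5 = −13.60/25 = −0.5440 eV.
The photon energy is |E_8 − E_5| = 0.332 eV.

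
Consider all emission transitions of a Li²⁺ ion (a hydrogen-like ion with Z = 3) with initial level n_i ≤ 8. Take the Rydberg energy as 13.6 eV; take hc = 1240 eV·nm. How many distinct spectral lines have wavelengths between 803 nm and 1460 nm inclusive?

3

Enumerate all n_i → n_f pairs with 1 ≤ n_f < n_i ≤ 8 and compute λ = 1240 / [13.6·9·(1/n_f² − 1/n_i²)].
Lines falling in [803, 1460] nm: 6→5 (828.9 nm), 8→6 (833.6 nm), 7→6 (1375 nm).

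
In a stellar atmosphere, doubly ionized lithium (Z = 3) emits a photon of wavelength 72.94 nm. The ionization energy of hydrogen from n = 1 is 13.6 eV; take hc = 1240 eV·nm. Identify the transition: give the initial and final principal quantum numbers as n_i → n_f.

n_i = 3, n_f = 2

The photon energy is ΔE = hc/λ = 1240 / 72.94 = 17.00 eV.
With Z = 3, ΔE = 122.4 × (1/n_f² − 1/n_i²), so 1/n_f² − 1/n_i² = 0.1389.
Trying n_f = 2 gives 1/n_i² = 0.1111, i.e. n_i ≈ 3; this pair matches.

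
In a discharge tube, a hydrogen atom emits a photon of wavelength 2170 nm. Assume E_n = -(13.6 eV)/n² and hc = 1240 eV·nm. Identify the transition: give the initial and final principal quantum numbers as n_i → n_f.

The photon energy is ΔE = hc/λ = 1240 / 2170 = 0.5714 eV.
With Z = 1, ΔE = 13.60 × (1/n_f² − 1/n_i²), so 1/n_f² − 1/n_i² = 0.04202.
Trying n_f = 4 gives 1/n_i² = 0.02048, i.e. n_i ≈ 7; this pair matches.

n_i = 7, n_f = 4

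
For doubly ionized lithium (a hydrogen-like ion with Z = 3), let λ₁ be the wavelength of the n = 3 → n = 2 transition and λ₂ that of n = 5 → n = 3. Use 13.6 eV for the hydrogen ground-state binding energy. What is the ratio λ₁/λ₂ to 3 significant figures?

0.512

λ ∝ 1/ΔE ∝ 1/(1/n_f² − 1/n_i²), and the Z² and hc factors cancel in the ratio.
λ₁/λ₂ = (1/3² − 1/5²)/(1/2² − 1/3²) = 0.07111/0.1389 = 0.512.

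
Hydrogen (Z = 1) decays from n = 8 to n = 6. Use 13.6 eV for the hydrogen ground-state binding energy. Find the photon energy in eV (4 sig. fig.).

E_8 = −13.60/64 = −0.2125 eV and E_6 = −13.60/36 = −0.3778 eV.
The photon energy is |E_8 − E_6| = 0.1653 eV.

0.1653 eV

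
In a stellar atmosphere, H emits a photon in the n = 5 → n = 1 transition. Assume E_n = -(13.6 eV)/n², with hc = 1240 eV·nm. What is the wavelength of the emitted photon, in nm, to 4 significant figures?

94.98 nm

ΔE = 13.60 × (1/1² − 1/5²) = 13.60 × 0.9600 = 13.06 eV.
λ = hc/ΔE = 1240 / 13.06 = 94.98 nm.
This line belongs to the Lyman series.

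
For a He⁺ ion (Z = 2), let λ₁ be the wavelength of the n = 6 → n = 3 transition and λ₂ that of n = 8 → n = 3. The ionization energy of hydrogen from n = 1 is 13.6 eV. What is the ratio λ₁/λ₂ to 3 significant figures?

1.15

λ ∝ 1/ΔE ∝ 1/(1/n_f² − 1/n_i²), and the Z² and hc factors cancel in the ratio.
λ₁/λ₂ = (1/3² − 1/8²)/(1/3² − 1/6²) = 0.09549/0.08333 = 1.15.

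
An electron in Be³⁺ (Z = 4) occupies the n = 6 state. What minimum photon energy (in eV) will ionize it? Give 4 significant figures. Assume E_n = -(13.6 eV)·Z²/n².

6.044 eV

E_n = −13.6 Z²/n² = −217.6/n² eV for Z = 4.
E_6 = −217.6/36 = −6.044 eV, so ionization (to E = 0) requires 6.044 eV.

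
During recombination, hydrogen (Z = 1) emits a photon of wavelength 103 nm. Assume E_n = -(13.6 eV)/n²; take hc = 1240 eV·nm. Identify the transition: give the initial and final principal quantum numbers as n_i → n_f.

n_i = 3, n_f = 1

The photon energy is ΔE = hc/λ = 1240 / 103 = 12.04 eV.
With Z = 1, ΔE = 13.60 × (1/n_f² − 1/n_i²), so 1/n_f² − 1/n_i² = 0.8852.
Trying n_f = 1 gives 1/n_i² = 0.1148, i.e. n_i ≈ 3; this pair matches.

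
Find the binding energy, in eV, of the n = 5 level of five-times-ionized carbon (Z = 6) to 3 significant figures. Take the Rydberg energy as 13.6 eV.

E_n = −13.6 Z²/n² = −489.6/n² eV for Z = 6.
E_5 = −489.6/25 = −19.6 eV, so ionization (to E = 0) requires 19.6 eV.

19.6 eV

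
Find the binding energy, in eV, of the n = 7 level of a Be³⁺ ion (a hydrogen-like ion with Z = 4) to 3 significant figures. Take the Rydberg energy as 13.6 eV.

4.44 eV

E_n = −13.6 Z²/n² = −217.6/n² eV for Z = 4.
E_7 = −217.6/49 = −4.44 eV, so ionization (to E = 0) requires 4.44 eV.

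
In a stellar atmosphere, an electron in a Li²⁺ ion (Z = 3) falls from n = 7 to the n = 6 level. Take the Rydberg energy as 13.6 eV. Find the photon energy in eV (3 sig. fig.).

0.902 eV

The Bohr energies scale as Z², so for Z = 3: E_n = −122.4/n² eV.
E_7 = −122.4/49 = −2.498 eV and E_6 = −122.4/36 = −3.400 eV.
The photon energy is |E_7 − E_6| = 0.902 eV.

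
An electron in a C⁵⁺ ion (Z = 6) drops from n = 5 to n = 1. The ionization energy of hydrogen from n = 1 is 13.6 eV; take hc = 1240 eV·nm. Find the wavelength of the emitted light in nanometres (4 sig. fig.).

For Z = 6 the level energies scale as Z², so the effective Rydberg energy is 13.6 × 36 = 489.6 eV.
ΔE = 489.6 × (1/1² − 1/5²) = 489.6 × 0.9600 = 470.0 eV.
λ = hc/ΔE = 1240 / 470.0 = 2.638 nm.

2.638 nm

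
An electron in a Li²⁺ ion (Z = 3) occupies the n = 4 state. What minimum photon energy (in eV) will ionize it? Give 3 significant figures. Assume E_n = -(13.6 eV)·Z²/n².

7.65 eV

E_n = −13.6 Z²/n² = −122.4/n² eV for Z = 3.
E_4 = −122.4/16 = −7.65 eV, so ionization (to E = 0) requires 7.65 eV.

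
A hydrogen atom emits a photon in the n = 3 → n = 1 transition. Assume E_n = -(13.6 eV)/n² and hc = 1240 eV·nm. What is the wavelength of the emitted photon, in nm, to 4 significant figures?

102.6 nm

ΔE = 13.60 × (1/1² − 1/3²) = 13.60 × 0.8889 = 12.09 eV.
λ = hc/ΔE = 1240 / 12.09 = 102.6 nm.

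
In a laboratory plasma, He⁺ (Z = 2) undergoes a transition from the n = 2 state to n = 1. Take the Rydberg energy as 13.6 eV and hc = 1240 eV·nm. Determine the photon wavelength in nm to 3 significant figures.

30.4 nm

For Z = 2 the level energies scale as Z², so the effective Rydberg energy is 13.6 × 4 = 54.40 eV.
ΔE = 54.40 × (1/1² − 1/2²) = 54.40 × 0.7500 = 40.80 eV.
λ = hc/ΔE = 1240 / 40.80 = 30.4 nm.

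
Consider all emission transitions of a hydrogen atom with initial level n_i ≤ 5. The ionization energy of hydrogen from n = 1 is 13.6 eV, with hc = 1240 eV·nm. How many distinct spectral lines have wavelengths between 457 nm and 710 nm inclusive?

Enumerate all n_i → n_f pairs with 1 ≤ n_f < n_i ≤ 5 and compute λ = 1240 / [13.6·1·(1/n_f² − 1/n_i²)].
Lines falling in [457, 710] nm: 4→2 (486.3 nm), 3→2 (656.5 nm).

2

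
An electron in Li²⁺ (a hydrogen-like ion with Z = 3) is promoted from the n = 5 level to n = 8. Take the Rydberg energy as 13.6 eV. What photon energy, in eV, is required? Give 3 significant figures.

2.98 eV

The Bohr energies scale as Z², so for Z = 3: E_n = −122.4/n² eV.
E_8 = −122.4/64 = −1.913 eV and E_5 = −122.4/25 = −4.896 eV.
The photon energy is |E_8 − E_5| = 2.98 eV.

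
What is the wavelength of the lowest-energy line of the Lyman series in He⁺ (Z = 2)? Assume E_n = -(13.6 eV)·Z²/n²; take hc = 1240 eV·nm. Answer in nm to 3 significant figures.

The Lyman series terminates on n_f = 1; the first line has n_i = 1+1 = 2.
ΔE = 54.40 × (1/1² − 1/2²) = 40.80 eV.
λ = 1240 / 40.80 = 30.4 nm.

30.4 nm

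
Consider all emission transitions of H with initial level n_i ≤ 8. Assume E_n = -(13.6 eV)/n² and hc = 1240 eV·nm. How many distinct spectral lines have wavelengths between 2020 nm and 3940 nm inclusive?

Enumerate all n_i → n_f pairs with 1 ≤ n_f < n_i ≤ 8 and compute λ = 1240 / [13.6·1·(1/n_f² − 1/n_i²)].
Lines falling in [2020, 3940] nm: 7→4 (2166 nm), 6→4 (2626 nm), 8→5 (3741 nm).

3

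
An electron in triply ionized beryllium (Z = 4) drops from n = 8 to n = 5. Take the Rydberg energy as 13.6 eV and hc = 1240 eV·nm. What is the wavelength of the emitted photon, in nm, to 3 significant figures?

For Z = 4 the level energies scale as Z², so the effective Rydberg energy is 13.6 × 16 = 217.6 eV.
ΔE = 217.6 × (1/5² − 1/8²) = 217.6 × 0.02438 = 5.304 eV.
λ = hc/ΔE = 1240 / 5.304 = 234 nm.

234 nm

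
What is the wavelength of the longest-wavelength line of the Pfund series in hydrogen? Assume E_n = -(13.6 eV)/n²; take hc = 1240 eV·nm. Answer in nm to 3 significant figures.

7460 nm

The Pfund series terminates on n_f = 5; the first line has n_i = 5+1 = 6.
ΔE = 13.60 × (1/5² − 1/6²) = 0.1662 eV.
λ = 1240 / 0.1662 = 7460 nm.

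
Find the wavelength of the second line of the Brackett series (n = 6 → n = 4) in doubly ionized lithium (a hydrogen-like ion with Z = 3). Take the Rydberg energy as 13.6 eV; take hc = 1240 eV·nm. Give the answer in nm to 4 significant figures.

291.8 nm

The Brackett series terminates on n_f = 4; the second line has n_i = 4+2 = 6.
ΔE = 122.4 × (1/4² − 1/6²) = 4.250 eV.
λ = 1240 / 4.250 = 291.8 nm.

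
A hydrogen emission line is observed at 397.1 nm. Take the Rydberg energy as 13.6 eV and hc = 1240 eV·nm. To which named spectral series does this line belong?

Balmer

ΔE = 1240/397.1 = 3.123 eV.
This matches 13.6 × (1/2² − 1/7²), so n_f = 2: the Balmer series.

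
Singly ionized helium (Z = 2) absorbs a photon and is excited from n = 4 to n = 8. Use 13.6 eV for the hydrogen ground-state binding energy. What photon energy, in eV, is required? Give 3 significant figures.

2.55 eV

The Bohr energies scale as Z², so for Z = 2: E_n = −54.40/n² eV.
E_8 = −54.40/64 = −0.8500 eV and E_4 = −54.40/16 = −3.400 eV.
The photon energy is |E_8 − E_4| = 2.55 eV.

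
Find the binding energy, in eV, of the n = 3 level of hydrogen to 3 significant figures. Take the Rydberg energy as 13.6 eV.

E_3 = −13.60/9 = −1.51 eV, so ionization (to E = 0) requires 1.51 eV.

1.51 eV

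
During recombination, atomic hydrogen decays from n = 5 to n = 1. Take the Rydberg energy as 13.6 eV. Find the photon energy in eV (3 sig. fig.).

13.1 eV

E_5 = −13.60/25 = −0.5440 eV and E_1 = −13.60/1 = −13.60 eV.
The photon energy is |E_5 − E_1| = 13.1 eV.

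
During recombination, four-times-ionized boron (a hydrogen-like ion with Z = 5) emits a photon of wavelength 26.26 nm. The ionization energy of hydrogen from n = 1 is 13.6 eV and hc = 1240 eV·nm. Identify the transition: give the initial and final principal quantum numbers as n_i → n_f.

The photon energy is ΔE = hc/λ = 1240 / 26.26 = 47.22 eV.
With Z = 5, ΔE = 340.0 × (1/n_f² − 1/n_i²), so 1/n_f² − 1/n_i² = 0.1389.
Trying n_f = 2 gives 1/n_i² = 0.1111, i.e. n_i ≈ 3; this pair matches.

n_i = 3, n_f = 2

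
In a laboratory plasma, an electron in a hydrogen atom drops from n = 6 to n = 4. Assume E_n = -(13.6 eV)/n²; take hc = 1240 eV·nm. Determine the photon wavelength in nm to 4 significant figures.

ΔE = 13.60 × (1/4² − 1/6²) = 13.60 × 0.03472 = 0.4722 eV.
λ = hc/ΔE = 1240 / 0.4722 = 2626 nm.

2626 nm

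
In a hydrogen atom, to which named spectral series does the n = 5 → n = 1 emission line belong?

Lyman

The series is set by the lower level: n_f = 1 is the Lyman series.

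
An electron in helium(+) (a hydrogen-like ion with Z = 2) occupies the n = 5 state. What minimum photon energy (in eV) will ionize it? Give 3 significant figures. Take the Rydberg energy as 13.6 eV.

2.18 eV

E_n = −13.6 Z²/n² = −54.40/n² eV for Z = 2.
E_5 = −54.40/25 = −2.18 eV, so ionization (to E = 0) requires 2.18 eV.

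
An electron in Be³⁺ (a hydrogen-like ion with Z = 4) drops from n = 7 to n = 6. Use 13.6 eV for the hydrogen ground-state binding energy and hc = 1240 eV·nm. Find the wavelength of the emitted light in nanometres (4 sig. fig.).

773.2 nm

For Z = 4 the level energies scale as Z², so the effective Rydberg energy is 13.6 × 16 = 217.6 eV.
ΔE = 217.6 × (1/6² − 1/7²) = 217.6 × 0.007370 = 1.604 eV.
λ = hc/ΔE = 1240 / 1.604 = 773.2 nm.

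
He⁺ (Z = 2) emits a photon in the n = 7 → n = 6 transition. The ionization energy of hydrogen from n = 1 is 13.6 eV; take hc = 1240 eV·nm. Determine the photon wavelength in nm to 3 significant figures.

For Z = 2 the level energies scale as Z², so the effective Rydberg energy is 13.6 × 4 = 54.40 eV.
ΔE = 54.40 × (1/6² − 1/7²) = 54.40 × 0.007370 = 0.4009 eV.
λ = hc/ΔE = 1240 / 0.4009 = 3090 nm.

3090 nm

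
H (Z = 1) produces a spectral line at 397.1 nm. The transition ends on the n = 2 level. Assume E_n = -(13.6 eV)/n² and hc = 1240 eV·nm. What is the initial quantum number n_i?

n_i = 7

The photon energy is ΔE = hc/λ = 1240 / 397.1 = 3.123 eV.
With Z = 1, ΔE = 13.60 × (1/n_f² − 1/n_i²), so 1/n_f² − 1/n_i² = 0.2296.
With n_f = 2: 1/n_i² = 1/4 − 0.2296 = 0.02039, so n_i ≈ 7.00.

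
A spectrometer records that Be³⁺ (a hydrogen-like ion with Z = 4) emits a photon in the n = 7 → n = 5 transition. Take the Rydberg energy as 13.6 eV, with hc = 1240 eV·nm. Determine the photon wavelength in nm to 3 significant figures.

For Z = 4 the level energies scale as Z², so the effective Rydberg energy is 13.6 × 16 = 217.6 eV.
ΔE = 217.6 × (1/5² − 1/7²) = 217.6 × 0.01959 = 4.263 eV.
λ = hc/ΔE = 1240 / 4.263 = 291 nm.

291 nm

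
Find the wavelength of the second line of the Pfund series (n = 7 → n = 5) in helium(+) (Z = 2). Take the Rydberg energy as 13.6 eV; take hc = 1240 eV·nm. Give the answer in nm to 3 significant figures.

The Pfund series terminates on n_f = 5; the second line has n_i = 5+2 = 7.
ΔE = 54.40 × (1/5² − 1/7²) = 1.066 eV.
λ = 1240 / 1.066 = 1160 nm.

1160 nm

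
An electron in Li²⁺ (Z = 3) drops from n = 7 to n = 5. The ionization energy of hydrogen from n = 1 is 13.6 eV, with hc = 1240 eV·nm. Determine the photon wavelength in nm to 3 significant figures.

For Z = 3 the level energies scale as Z², so the effective Rydberg energy is 13.6 × 9 = 122.4 eV.
ΔE = 122.4 × (1/5² − 1/7²) = 122.4 × 0.01959 = 2.398 eV.
λ = hc/ΔE = 1240 / 2.398 = 517 nm.

517 nm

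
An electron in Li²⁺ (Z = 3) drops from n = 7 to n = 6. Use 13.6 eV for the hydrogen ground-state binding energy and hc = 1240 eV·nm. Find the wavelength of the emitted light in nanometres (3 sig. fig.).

1370 nm

For Z = 3 the level energies scale as Z², so the effective Rydberg energy is 13.6 × 9 = 122.4 eV.
ΔE = 122.4 × (1/6² − 1/7²) = 122.4 × 0.007370 = 0.9020 eV.
λ = hc/ΔE = 1240 / 0.9020 = 1370 nm.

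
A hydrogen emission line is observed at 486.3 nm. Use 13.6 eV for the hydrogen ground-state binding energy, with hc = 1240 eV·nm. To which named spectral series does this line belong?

Balmer

ΔE = 1240/486.3 = 2.550 eV.
This matches 13.6 × (1/2² − 1/4²), so n_f = 2: the Balmer series.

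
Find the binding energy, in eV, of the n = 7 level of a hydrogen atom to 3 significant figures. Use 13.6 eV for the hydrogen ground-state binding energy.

E_7 = −13.60/49 = −0.278 eV, so ionization (to E = 0) requires 0.278 eV.

0.278 eV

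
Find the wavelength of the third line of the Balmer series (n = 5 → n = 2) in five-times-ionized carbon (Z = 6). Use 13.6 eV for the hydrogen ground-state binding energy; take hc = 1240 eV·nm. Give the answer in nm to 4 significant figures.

The Balmer series terminates on n_f = 2; the third line has n_i = 2+3 = 5.
ΔE = 489.6 × (1/2² − 1/5²) = 102.8 eV.
λ = 1240 / 102.8 = 12.06 nm.

12.06 nm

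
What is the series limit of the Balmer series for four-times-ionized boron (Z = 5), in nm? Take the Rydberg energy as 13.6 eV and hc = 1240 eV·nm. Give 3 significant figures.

14.6 nm

The Balmer series has lower level n_f = 2; the series limit corresponds to n_i → ∞.
ΔE_max = 13.6 × 25 / 2² = 85.00 eV.
λ_min = 1240 / 85.00 = 14.6 nm.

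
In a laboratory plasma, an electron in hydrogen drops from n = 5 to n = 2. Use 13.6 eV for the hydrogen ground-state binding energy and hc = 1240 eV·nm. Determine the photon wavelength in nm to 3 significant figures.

434 nm

ΔE = 13.60 × (1/2² − 1/5²) = 13.60 × 0.2100 = 2.856 eV.
λ = hc/ΔE = 1240 / 2.856 = 434 nm.
This line belongs to the Balmer series.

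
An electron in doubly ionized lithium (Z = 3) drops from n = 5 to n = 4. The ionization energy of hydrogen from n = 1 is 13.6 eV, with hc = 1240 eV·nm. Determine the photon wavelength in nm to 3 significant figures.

450 nm

For Z = 3 the level energies scale as Z², so the effective Rydberg energy is 13.6 × 9 = 122.4 eV.
ΔE = 122.4 × (1/4² − 1/5²) = 122.4 × 0.02250 = 2.754 eV.
λ = hc/ΔE = 1240 / 2.754 = 450 nm.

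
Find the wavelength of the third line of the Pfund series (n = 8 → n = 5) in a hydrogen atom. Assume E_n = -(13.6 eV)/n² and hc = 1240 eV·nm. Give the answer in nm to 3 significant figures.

3740 nm

The Pfund series terminates on n_f = 5; the third line has n_i = 5+3 = 8.
ΔE = 13.60 × (1/5² − 1/8²) = 0.3315 eV.
λ = 1240 / 0.3315 = 3740 nm.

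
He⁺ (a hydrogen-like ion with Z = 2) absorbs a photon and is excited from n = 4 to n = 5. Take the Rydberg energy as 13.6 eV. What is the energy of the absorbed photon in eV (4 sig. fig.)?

1.224 eV

The Bohr energies scale as Z², so for Z = 2: E_n = −54.40/n² eV.
E_5 = −54.40/25 = −2.176 eV and E_4 = −54.40/16 = −3.400 eV.
The photon energy is |E_5 − E_4| = 1.224 eV.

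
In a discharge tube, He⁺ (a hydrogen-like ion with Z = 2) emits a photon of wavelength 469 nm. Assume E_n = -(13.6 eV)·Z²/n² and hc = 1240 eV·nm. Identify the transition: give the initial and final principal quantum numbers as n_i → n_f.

The photon energy is ΔE = hc/λ = 1240 / 469 = 2.644 eV.
With Z = 2, ΔE = 54.40 × (1/n_f² − 1/n_i²), so 1/n_f² − 1/n_i² = 0.04860.
Trying n_f = 3 gives 1/n_i² = 0.06251, i.e. n_i ≈ 4; this pair matches.

n_i = 4, n_f = 3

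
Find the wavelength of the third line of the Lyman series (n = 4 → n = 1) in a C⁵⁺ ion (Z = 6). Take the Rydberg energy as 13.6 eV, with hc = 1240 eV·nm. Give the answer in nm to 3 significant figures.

2.70 nm

The Lyman series terminates on n_f = 1; the third line has n_i = 1+3 = 4.
ΔE = 489.6 × (1/1² − 1/4²) = 459.0 eV.
λ = 1240 / 459.0 = 2.70 nm.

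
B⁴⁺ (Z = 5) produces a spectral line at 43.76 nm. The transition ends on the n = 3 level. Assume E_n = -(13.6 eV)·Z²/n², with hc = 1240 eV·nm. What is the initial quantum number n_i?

n_i = 6

The photon energy is ΔE = hc/λ = 1240 / 43.76 = 28.34 eV.
With Z = 5, ΔE = 340.0 × (1/n_f² − 1/n_i²), so 1/n_f² − 1/n_i² = 0.08334.
With n_f = 3: 1/n_i² = 1/9 − 0.08334 = 0.02777, so n_i ≈ 6.00.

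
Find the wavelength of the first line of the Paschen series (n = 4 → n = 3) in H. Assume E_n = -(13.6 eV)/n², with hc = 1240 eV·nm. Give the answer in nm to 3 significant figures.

The Paschen series terminates on n_f = 3; the first line has n_i = 3+1 = 4.
ΔE = 13.60 × (1/3² − 1/4²) = 0.6611 eV.
λ = 1240 / 0.6611 = 1880 nm.

1880 nm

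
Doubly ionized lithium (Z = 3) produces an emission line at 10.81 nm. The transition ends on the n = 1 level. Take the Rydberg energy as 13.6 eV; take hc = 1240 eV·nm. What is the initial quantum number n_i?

n_i = 4

The photon energy is ΔE = hc/λ = 1240 / 10.81 = 114.7 eV.
With Z = 3, ΔE = 122.4 × (1/n_f² − 1/n_i²), so 1/n_f² − 1/n_i² = 0.9372.
With n_f = 1: 1/n_i² = 1/1 − 0.9372 = 0.06284, so n_i ≈ 3.99.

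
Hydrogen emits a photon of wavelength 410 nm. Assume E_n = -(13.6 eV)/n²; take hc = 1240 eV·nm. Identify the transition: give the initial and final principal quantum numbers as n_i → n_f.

n_i = 6, n_f = 2

The photon energy is ΔE = hc/λ = 1240 / 410 = 3.024 eV.
With Z = 1, ΔE = 13.60 × (1/n_f² − 1/n_i²), so 1/n_f² − 1/n_i² = 0.2224.
Trying n_f = 2 gives 1/n_i² = 0.02762, i.e. n_i ≈ 6; this pair matches.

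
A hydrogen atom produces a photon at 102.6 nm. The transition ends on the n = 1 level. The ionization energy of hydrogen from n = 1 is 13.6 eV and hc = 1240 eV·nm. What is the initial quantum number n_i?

The photon energy is ΔE = hc/λ = 1240 / 102.6 = 12.09 eV.
With Z = 1, ΔE = 13.60 × (1/n_f² − 1/n_i²), so 1/n_f² − 1/n_i² = 0.8887.
With n_f = 1: 1/n_i² = 1/1 − 0.8887 = 0.1113, so n_i ≈ 3.00.

n_i = 3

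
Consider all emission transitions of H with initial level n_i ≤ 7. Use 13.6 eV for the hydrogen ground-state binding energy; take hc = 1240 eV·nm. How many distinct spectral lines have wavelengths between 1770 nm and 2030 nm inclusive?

1

Enumerate all n_i → n_f pairs with 1 ≤ n_f < n_i ≤ 7 and compute λ = 1240 / [13.6·1·(1/n_f² − 1/n_i²)].
Lines falling in [1770, 2030] nm: 4→3 (1876 nm).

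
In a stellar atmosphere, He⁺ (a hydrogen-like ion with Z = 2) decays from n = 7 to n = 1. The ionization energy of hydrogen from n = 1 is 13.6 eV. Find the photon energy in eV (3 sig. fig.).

53.3 eV

The Bohr energies scale as Z², so for Z = 2: E_n = −54.40/n² eV.
E_7 = −54.40/49 = −1.110 eV and E_1 = −54.40/1 = −54.40 eV.
The photon energy is |E_7 − E_1| = 53.3 eV.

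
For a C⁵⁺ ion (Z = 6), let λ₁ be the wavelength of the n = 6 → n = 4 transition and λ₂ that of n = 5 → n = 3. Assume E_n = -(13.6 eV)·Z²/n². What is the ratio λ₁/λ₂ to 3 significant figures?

λ ∝ 1/ΔE ∝ 1/(1/n_f² − 1/n_i²), and the Z² and hc factors cancel in the ratio.
λ₁/λ₂ = (1/3² − 1/5²)/(1/4² − 1/6²) = 0.07111/0.03472 = 2.05.

2.05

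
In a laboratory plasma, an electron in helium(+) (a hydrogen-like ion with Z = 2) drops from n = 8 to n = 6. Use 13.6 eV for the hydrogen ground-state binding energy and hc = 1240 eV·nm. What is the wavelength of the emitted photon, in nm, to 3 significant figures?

1880 nm

For Z = 2 the level energies scale as Z², so the effective Rydberg energy is 13.6 × 4 = 54.40 eV.
ΔE = 54.40 × (1/6² − 1/8²) = 54.40 × 0.01215 = 0.6611 eV.
λ = hc/ΔE = 1240 / 0.6611 = 1880 nm.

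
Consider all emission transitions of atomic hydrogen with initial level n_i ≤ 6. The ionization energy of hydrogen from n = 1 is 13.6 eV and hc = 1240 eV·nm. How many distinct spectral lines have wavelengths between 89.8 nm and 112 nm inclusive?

4

Enumerate all n_i → n_f pairs with 1 ≤ n_f < n_i ≤ 6 and compute λ = 1240 / [13.6·1·(1/n_f² − 1/n_i²)].
Lines falling in [89.8, 112] nm: 6→1 (93.78 nm), 5→1 (94.98 nm), 4→1 (97.25 nm), 3→1 (102.6 nm).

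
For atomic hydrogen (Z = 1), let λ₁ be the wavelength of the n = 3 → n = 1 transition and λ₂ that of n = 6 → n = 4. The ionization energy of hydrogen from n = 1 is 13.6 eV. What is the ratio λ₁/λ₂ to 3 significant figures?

0.0391

λ ∝ 1/ΔE ∝ 1/(1/n_f² − 1/n_i²), and the Z² and hc factors cancel in the ratio.
λ₁/λ₂ = (1/4² − 1/6²)/(1/1² − 1/3²) = 0.03472/0.8889 = 0.0391.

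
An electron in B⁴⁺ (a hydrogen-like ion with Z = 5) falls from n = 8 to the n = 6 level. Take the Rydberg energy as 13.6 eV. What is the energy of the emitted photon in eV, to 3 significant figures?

4.13 eV

The Bohr energies scale as Z², so for Z = 5: E_n = −340.0/n² eV.
E_8 = −340.0/64 = −5.313 eV and E_6 = −340.0/36 = −9.444 eV.
The photon energy is |E_8 − E_6| = 4.13 eV.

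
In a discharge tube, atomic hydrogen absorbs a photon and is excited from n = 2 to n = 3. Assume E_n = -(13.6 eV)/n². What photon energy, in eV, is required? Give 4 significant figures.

1.889 eV

E_3 = −13.60/9 = −1.511 eV and E_2 = −13.60/4 = −3.400 eV.
The photon energy is |E_3 − E_2| = 1.889 eV.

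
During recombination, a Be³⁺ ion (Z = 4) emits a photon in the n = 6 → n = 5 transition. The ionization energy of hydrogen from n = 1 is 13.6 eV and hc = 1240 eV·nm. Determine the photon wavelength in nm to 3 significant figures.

466 nm

For Z = 4 the level energies scale as Z², so the effective Rydberg energy is 13.6 × 16 = 217.6 eV.
ΔE = 217.6 × (1/5² − 1/6²) = 217.6 × 0.01222 = 2.660 eV.
λ = hc/ΔE = 1240 / 2.660 = 466 nm.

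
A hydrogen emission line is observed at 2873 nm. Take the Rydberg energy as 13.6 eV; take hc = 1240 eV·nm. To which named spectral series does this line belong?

Pfund

ΔE = 1240/2873 = 0.4316 eV.
This matches 13.6 × (1/5² − 1/11²), so n_f = 5: the Pfund series.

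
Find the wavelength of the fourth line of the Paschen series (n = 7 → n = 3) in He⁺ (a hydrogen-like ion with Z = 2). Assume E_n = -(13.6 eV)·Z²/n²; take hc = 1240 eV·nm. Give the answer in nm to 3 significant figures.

The Paschen series terminates on n_f = 3; the fourth line has n_i = 3+4 = 7.
ΔE = 54.40 × (1/3² − 1/7²) = 4.934 eV.
λ = 1240 / 4.934 = 251 nm.

251 nm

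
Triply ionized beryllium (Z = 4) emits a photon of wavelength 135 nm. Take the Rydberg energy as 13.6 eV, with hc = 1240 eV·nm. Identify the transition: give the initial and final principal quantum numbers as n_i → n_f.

The photon energy is ΔE = hc/λ = 1240 / 135 = 9.185 eV.
With Z = 4, ΔE = 217.6 × (1/n_f² − 1/n_i²), so 1/n_f² − 1/n_i² = 0.04221.
Trying n_f = 4 gives 1/n_i² = 0.02029, i.e. n_i ≈ 7; this pair matches.

n_i = 7, n_f = 4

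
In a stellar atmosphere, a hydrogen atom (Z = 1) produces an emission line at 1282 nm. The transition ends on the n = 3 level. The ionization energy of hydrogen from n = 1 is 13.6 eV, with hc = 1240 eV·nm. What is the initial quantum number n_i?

n_i = 5

The photon energy is ΔE = hc/λ = 1240 / 1282 = 0.9672 eV.
With Z = 1, ΔE = 13.60 × (1/n_f² − 1/n_i²), so 1/n_f² − 1/n_i² = 0.07112.
With n_f = 3: 1/n_i² = 1/9 − 0.07112 = 0.03999, so n_i ≈ 5.00.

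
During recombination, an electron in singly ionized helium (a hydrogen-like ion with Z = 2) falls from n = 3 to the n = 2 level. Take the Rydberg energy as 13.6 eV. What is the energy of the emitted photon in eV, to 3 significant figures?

The Bohr energies scale as Z², so for Z = 2: E_n = −54.40/n² eV.
E_3 = −54.40/9 = −6.044 eV and E_2 = −54.40/4 = −13.60 eV.
The photon energy is |E_3 − E_2| = 7.56 eV.

7.56 eV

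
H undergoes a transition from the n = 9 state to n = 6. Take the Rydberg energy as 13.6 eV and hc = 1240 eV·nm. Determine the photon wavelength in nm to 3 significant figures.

ΔE = 13.60 × (1/6² − 1/9²) = 13.60 × 0.01543 = 0.2099 eV.
λ = hc/ΔE = 1240 / 0.2099 = 5910 nm.

5910 nm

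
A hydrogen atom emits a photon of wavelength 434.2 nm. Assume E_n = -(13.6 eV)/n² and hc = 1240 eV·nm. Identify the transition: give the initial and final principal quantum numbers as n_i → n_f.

The photon energy is ΔE = hc/λ = 1240 / 434.2 = 2.856 eV.
With Z = 1, ΔE = 13.60 × (1/n_f² − 1/n_i²), so 1/n_f² − 1/n_i² = 0.2100.
Trying n_f = 2 gives 1/n_i² = 0.04001, i.e. n_i ≈ 5; this pair matches.

n_i = 5, n_f = 2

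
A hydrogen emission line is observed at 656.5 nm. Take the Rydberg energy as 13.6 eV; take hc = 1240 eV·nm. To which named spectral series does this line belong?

Balmer

ΔE = 1240/656.5 = 1.889 eV.
This matches 13.6 × (1/2² − 1/3²), so n_f = 2: the Balmer series.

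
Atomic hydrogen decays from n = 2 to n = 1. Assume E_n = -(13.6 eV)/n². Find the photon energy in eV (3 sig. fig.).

10.2 eV

E_2 = −13.60/4 = −3.400 eV and E_1 = −13.60/1 = −13.60 eV.
The photon energy is |E_2 − E_1| = 10.2 eV.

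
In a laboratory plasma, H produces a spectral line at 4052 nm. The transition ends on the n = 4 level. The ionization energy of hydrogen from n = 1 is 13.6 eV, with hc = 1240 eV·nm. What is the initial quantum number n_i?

The photon energy is ΔE = hc/λ = 1240 / 4052 = 0.3060 eV.
With Z = 1, ΔE = 13.60 × (1/n_f² − 1/n_i²), so 1/n_f² − 1/n_i² = 0.02250.
With n_f = 4: 1/n_i² = 1/16 − 0.02250 = 0.04000, so n_i ≈ 5.00.

n_i = 5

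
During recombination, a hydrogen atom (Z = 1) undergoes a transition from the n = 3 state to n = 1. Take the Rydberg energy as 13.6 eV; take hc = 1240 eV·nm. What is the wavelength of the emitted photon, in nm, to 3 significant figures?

103 nm

ΔE = 13.60 × (1/1² − 1/3²) = 13.60 × 0.8889 = 12.09 eV.
λ = hc/ΔE = 1240 / 12.09 = 103 nm.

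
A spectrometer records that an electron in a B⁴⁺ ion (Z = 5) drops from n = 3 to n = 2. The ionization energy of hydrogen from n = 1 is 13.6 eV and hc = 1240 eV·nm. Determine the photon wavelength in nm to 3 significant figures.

For Z = 5 the level energies scale as Z², so the effective Rydberg energy is 13.6 × 25 = 340.0 eV.
ΔE = 340.0 × (1/2² − 1/3²) = 340.0 × 0.1389 = 47.22 eV.
λ = hc/ΔE = 1240 / 47.22 = 26.3 nm.

26.3 nm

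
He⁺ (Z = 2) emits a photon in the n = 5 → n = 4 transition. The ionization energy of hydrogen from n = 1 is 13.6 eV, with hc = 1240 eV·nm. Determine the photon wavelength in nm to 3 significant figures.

1010 nm

For Z = 2 the level energies scale as Z², so the effective Rydberg energy is 13.6 × 4 = 54.40 eV.
ΔE = 54.40 × (1/4² − 1/5²) = 54.40 × 0.02250 = 1.224 eV.
λ = hc/ΔE = 1240 / 1.224 = 1010 nm.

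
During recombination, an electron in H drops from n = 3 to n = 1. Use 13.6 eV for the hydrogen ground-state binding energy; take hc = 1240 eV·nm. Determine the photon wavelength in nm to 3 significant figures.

ΔE = 13.60 × (1/1² − 1/3²) = 13.60 × 0.8889 = 12.09 eV.
λ = hc/ΔE = 1240 / 12.09 = 103 nm.

103 nm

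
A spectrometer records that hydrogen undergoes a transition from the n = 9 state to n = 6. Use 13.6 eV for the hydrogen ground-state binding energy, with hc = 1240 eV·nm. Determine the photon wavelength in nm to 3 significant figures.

5910 nm

ΔE = 13.60 × (1/6² − 1/9²) = 13.60 × 0.01543 = 0.2099 eV.
λ = hc/ΔE = 1240 / 0.2099 = 5910 nm.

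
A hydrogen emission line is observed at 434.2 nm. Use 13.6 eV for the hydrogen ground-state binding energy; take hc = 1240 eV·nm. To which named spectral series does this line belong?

Balmer

ΔE = 1240/434.2 = 2.856 eV.
This matches 13.6 × (1/2² − 1/5²), so n_f = 2: the Balmer series.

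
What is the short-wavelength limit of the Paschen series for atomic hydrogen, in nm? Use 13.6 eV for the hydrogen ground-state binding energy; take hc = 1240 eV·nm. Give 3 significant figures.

The Paschen series has lower level n_f = 3; the series limit corresponds to n_i → ∞.
ΔE_max = 13.6 × 1 / 3² = 1.511 eV.
λ_min = 1240 / 1.511 = 821 nm.

821 nm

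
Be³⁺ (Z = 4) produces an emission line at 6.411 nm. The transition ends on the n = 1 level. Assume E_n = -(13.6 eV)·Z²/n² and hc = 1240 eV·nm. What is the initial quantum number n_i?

The photon energy is ΔE = hc/λ = 1240 / 6.411 = 193.4 eV.
With Z = 4, ΔE = 217.6 × (1/n_f² − 1/n_i²), so 1/n_f² − 1/n_i² = 0.8889.
With n_f = 1: 1/n_i² = 1/1 − 0.8889 = 0.1111, so n_i ≈ 3.00.

n_i = 3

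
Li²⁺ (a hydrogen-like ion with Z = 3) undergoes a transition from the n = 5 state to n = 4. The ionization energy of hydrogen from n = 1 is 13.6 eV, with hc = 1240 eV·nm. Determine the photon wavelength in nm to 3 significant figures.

450 nm

For Z = 3 the level energies scale as Z², so the effective Rydberg energy is 13.6 × 9 = 122.4 eV.
ΔE = 122.4 × (1/4² − 1/5²) = 122.4 × 0.02250 = 2.754 eV.
λ = hc/ΔE = 1240 / 2.754 = 450 nm.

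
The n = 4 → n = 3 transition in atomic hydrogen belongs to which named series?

Paschen

The series is set by the lower level: n_f = 3 is the Paschen series.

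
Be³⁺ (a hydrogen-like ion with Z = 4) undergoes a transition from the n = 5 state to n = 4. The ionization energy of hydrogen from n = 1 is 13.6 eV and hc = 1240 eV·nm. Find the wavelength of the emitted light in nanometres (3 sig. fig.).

For Z = 4 the level energies scale as Z², so the effective Rydberg energy is 13.6 × 16 = 217.6 eV.
ΔE = 217.6 × (1/4² − 1/5²) = 217.6 × 0.02250 = 4.896 eV.
λ = hc/ΔE = 1240 / 4.896 = 253 nm.

253 nm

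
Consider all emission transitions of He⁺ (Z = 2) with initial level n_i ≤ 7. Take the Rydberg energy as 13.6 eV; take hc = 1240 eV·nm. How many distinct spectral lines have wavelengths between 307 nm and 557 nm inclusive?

Enumerate all n_i → n_f pairs with 1 ≤ n_f < n_i ≤ 7 and compute λ = 1240 / [13.6·4·(1/n_f² − 1/n_i²)].
Lines falling in [307, 557] nm: 5→3 (320.5 nm), 4→3 (468.9 nm), 7→4 (541.5 nm).

3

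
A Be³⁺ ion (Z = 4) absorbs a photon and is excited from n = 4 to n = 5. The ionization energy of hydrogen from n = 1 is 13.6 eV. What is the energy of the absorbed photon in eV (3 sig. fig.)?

The Bohr energies scale as Z², so for Z = 4: E_n = −217.6/n² eV.
E_5 = −217.6/25 = −8.704 eV and E_4 = −217.6/16 = −13.60 eV.
The photon energy is |E_5 − E_4| = 4.90 eV.

4.90 eV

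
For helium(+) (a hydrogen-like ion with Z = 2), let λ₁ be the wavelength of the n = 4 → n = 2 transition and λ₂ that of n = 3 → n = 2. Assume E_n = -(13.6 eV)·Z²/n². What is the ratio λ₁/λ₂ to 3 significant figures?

0.741

λ ∝ 1/ΔE ∝ 1/(1/n_f² − 1/n_i²), and the Z² and hc factors cancel in the ratio.
λ₁/λ₂ = (1/2² − 1/3²)/(1/2² − 1/4²) = 0.1389/0.1875 = 0.741.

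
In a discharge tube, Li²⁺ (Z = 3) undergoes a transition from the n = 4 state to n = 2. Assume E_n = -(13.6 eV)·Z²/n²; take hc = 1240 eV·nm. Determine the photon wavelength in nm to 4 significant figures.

For Z = 3 the level energies scale as Z², so the effective Rydberg energy is 13.6 × 9 = 122.4 eV.
ΔE = 122.4 × (1/2² − 1/4²) = 122.4 × 0.1875 = 22.95 eV.
λ = hc/ΔE = 1240 / 22.95 = 54.03 nm.

54.03 nm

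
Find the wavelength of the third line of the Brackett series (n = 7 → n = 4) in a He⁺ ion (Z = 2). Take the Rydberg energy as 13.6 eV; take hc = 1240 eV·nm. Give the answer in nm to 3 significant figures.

The Brackett series terminates on n_f = 4; the third line has n_i = 4+3 = 7.
ΔE = 54.40 × (1/4² − 1/7²) = 2.290 eV.
λ = 1240 / 2.290 = 542 nm.

542 nm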